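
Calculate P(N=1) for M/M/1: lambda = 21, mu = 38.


rho = 21/38; P(n) = (1-rho)*rho^n = (1-21/38)*(21/38)^1 = 0.2472

0.2472


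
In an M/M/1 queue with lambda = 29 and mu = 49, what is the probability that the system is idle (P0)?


P0 = 1 - rho = 1 - 29/49 = 0.4082

0.4082


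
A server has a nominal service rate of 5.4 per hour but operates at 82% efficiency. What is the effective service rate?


Effective rate = mu * efficiency = 5.4 * 0.82 = 4.43 per hour

4.43 per hour


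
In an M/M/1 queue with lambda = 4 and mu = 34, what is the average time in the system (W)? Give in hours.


W = 1/(mu - lambda) = 1/(34 - 4) = 0.0333 hours

0.0333 hours


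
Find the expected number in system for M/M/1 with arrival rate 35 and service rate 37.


rho = 35/37; L = rho/(1-rho) = 17.5

17.5


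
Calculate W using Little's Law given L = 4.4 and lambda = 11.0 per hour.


W = L / lambda = 4.4 / 11.0 = 0.4 hours

0.4 hours


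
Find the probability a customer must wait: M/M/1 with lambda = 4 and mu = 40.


P(wait) = rho = lambda/mu = 4/40 = 0.1

0.1


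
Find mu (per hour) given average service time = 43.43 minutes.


mu = 60 / avg_service_time = 60 / 43.43 = 1.38 per hour

1.38 per hour


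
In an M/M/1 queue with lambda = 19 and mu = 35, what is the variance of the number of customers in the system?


rho = 19/35; Var(N) = rho/(1-rho)^2 = 2.6

2.6


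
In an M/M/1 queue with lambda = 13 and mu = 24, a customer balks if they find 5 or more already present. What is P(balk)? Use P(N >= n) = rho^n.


P(N >= 5) = rho^5 = (13/24)^5 = 0.0466

0.0466


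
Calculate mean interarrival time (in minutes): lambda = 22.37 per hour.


Mean interarrival time = 60/lambda = 60/22.37 = 2.68 minutes

2.68 minutes


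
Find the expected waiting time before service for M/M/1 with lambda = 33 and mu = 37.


rho = 33/37; Wq = rho/(mu - lambda) = 0.223 hours

0.223 hours


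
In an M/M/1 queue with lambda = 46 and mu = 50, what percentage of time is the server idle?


Idle fraction = (1 - rho) * 100 = (1 - 46/50) * 100 = 8.0%

8.0%


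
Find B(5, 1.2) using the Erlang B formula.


B(N,A) = (A^N/N!) / sum(A^k/k!, k=0..N) with N=5, A=1.2 = 0.0063

0.0063


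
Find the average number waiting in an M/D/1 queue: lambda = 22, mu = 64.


M/D/1: Lq = rho^2 / (2*(1-rho)) where rho = 22/64; Lq = 0.09

0.09


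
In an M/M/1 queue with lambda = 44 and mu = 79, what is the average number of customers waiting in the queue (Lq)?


rho = 44/79; Lq = rho^2/(1-rho) = 0.7

0.7


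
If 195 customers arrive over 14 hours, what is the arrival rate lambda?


lambda = total arrivals / time = 195 / 14 = 13.93 per hour

13.93 per hour


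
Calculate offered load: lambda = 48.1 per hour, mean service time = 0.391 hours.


Offered load a = lambda * E[S] = 48.1 * 0.391 = 18.81 Erlangs

18.81 Erlangs


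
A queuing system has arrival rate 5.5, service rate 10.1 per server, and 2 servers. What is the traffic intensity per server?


rho = lambda / (c * mu) = 5.5 / (2 * 10.1) = 0.2723

0.2723


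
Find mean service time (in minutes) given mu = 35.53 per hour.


Mean service time = 60/mu = 60/35.53 = 1.69 minutes

1.69 minutes


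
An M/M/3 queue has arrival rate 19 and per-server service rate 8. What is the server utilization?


rho = lambda/(c*mu) = 19/(3*8) = 0.7917

0.7917


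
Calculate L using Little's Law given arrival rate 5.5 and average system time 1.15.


L = lambda * W = 5.5 * 1.15 = 6.33

6.33


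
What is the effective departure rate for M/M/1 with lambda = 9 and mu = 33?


For a stable queue (lambda < mu), throughput = lambda = 9 per hour

9 per hour


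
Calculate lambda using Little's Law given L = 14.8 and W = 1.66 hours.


lambda = L / W = 14.8 / 1.66 = 8.92 per hour

8.92 per hour


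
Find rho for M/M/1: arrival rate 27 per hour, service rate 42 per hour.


rho = lambda/mu = 27/42 = 0.6429

0.6429


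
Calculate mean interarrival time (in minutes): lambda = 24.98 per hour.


Mean interarrival time = 60/lambda = 60/24.98 = 2.4 minutes

2.4 minutes


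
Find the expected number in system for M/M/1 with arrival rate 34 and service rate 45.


rho = 34/45; L = rho/(1-rho) = 3.09

3.09


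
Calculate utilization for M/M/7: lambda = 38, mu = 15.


rho = lambda/(c*mu) = 38/(7*15) = 0.3619

0.3619


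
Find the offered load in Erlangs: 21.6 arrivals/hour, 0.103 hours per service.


Offered load a = lambda * E[S] = 21.6 * 0.103 = 2.22 Erlangs

2.22 Erlangs


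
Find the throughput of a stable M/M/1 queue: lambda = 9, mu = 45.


For a stable queue (lambda < mu), throughput = lambda = 9 per hour

9 per hour


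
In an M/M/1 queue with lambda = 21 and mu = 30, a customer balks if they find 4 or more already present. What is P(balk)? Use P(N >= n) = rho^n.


P(N >= 4) = rho^4 = (21/30)^4 = 0.2401

0.2401


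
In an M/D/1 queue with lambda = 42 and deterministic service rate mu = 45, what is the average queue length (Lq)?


M/D/1: Lq = rho^2 / (2*(1-rho)) where rho = 42/45; Lq = 6.53

6.53


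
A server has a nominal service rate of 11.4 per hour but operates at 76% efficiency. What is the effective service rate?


Effective rate = mu * efficiency = 11.4 * 0.76 = 8.66 per hour

8.66 per hour


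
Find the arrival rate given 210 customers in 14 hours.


lambda = total arrivals / time = 210 / 14 = 15.0 per hour

15.0 per hour


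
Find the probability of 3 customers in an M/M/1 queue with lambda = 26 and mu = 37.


rho = 26/37; P(n) = (1-rho)*rho^n = (1-26/37)*(26/37)^3 = 0.1032

0.1032


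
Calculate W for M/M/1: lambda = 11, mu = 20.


W = 1/(mu - lambda) = 1/(20 - 11) = 0.1111 hours

0.1111 hours


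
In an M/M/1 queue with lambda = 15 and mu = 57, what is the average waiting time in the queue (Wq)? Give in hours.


rho = 15/57; Wq = rho/(mu - lambda) = 0.0063 hours

0.0063 hours


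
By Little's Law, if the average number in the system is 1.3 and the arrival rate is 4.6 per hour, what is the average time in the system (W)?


W = L / lambda = 1.3 / 4.6 = 0.2826 hours

0.2826 hours


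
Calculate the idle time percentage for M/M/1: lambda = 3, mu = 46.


Idle fraction = (1 - rho) * 100 = (1 - 3/46) * 100 = 93.5%

93.5%


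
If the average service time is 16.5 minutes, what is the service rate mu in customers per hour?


mu = 60 / avg_service_time = 60 / 16.5 = 3.64 per hour

3.64 per hour


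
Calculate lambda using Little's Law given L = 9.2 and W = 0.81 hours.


lambda = L / W = 9.2 / 0.81 = 11.36 per hour

11.36 per hour


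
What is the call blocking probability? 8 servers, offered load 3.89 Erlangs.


B(N,A) = (A^N/N!) / sum(A^k/k!, k=0..N) with N=8, A=3.89 = 0.0271

0.0271


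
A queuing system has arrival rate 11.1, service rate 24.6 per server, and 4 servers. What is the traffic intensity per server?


rho = lambda / (c * mu) = 11.1 / (4 * 24.6) = 0.1128

0.1128


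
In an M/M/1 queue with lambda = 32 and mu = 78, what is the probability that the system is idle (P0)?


P0 = 1 - rho = 1 - 32/78 = 0.5897

0.5897


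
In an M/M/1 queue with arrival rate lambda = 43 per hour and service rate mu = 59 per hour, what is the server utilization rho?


rho = lambda/mu = 43/59 = 0.7288

0.7288


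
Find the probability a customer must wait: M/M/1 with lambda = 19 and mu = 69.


P(wait) = rho = lambda/mu = 19/69 = 0.2754

0.2754


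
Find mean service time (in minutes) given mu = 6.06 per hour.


Mean service time = 60/mu = 60/6.06 = 9.9 minutes

9.9 minutes


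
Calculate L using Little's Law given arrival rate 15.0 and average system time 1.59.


L = lambda * W = 15.0 * 1.59 = 23.85

23.85


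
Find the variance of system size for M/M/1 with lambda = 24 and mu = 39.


rho = 24/39; Var(N) = rho/(1-rho)^2 = 4.16

4.16


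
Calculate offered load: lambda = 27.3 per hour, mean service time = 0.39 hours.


Offered load a = lambda * E[S] = 27.3 * 0.39 = 10.65 Erlangs

10.65 Erlangs


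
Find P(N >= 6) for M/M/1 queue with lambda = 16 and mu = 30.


P(N >= 6) = rho^6 = (16/30)^6 = 0.023

0.023


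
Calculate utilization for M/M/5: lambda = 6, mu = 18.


rho = lambda/(c*mu) = 6/(5*18) = 0.0667

0.0667


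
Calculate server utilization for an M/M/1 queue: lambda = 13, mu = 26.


rho = lambda/mu = 13/26 = 0.5

0.5


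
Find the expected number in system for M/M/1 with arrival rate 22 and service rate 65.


rho = 22/65; L = rho/(1-rho) = 0.51

0.51


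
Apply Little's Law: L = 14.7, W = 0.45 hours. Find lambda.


lambda = L / W = 14.7 / 0.45 = 32.67 per hour

32.67 per hour


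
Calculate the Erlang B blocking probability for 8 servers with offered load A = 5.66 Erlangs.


B(N,A) = (A^N/N!) / sum(A^k/k!, k=0..N) with N=8, A=5.66 = 0.1033

0.1033


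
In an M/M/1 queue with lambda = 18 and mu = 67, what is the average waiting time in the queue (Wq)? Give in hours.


rho = 18/67; Wq = rho/(mu - lambda) = 0.0055 hours

0.0055 hours


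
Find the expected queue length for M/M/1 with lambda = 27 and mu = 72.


rho = 27/72; Lq = rho^2/(1-rho) = 0.23

0.23


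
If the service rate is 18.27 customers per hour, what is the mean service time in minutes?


Mean service time = 60/mu = 60/18.27 = 3.28 minutes

3.28 minutes


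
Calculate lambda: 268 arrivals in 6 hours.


lambda = total arrivals / time = 268 / 6 = 44.67 per hour

44.67 per hour


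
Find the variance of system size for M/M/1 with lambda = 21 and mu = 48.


rho = 21/48; Var(N) = rho/(1-rho)^2 = 1.38

1.38


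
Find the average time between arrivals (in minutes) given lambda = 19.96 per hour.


Mean interarrival time = 60/lambda = 60/19.96 = 3.01 minutes

3.01 minutes


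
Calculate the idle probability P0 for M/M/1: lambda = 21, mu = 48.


P0 = 1 - rho = 1 - 21/48 = 0.5625

0.5625


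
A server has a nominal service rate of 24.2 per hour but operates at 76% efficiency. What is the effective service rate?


Effective rate = mu * efficiency = 24.2 * 0.76 = 18.39 per hour

18.39 per hour


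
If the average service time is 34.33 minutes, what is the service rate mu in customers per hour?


mu = 60 / avg_service_time = 60 / 34.33 = 1.75 per hour

1.75 per hour


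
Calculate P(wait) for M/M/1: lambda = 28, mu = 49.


P(wait) = rho = lambda/mu = 28/49 = 0.5714

0.5714


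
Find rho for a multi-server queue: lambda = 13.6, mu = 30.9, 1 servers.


rho = lambda / (c * mu) = 13.6 / (1 * 30.9) = 0.4401

0.4401


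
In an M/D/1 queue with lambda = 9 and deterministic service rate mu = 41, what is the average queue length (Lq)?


M/D/1: Lq = rho^2 / (2*(1-rho)) where rho = 9/41; Lq = 0.03

0.03


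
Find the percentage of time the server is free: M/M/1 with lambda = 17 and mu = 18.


Idle fraction = (1 - rho) * 100 = (1 - 17/18) * 100 = 5.6%

5.6%


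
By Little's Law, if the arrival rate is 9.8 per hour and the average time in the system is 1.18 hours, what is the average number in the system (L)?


L = lambda * W = 9.8 * 1.18 = 11.56

11.56


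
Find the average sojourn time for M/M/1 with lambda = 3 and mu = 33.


W = 1/(mu - lambda) = 1/(33 - 3) = 0.0333 hours

0.0333 hours


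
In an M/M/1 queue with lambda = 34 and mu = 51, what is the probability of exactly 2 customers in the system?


rho = 34/51; P(n) = (1-rho)*rho^n = (1-34/51)*(34/51)^2 = 0.1481

0.1481


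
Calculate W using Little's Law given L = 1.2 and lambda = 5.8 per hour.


W = L / lambda = 1.2 / 5.8 = 0.2069 hours

0.2069 hours


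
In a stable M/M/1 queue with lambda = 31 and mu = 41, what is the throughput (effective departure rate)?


For a stable queue (lambda < mu), throughput = lambda = 31 per hour

31 per hour


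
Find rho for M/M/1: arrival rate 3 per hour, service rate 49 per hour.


rho = lambda/mu = 3/49 = 0.0612

0.0612


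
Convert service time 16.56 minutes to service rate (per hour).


mu = 60 / avg_service_time = 60 / 16.56 = 3.62 per hour

3.62 per hour


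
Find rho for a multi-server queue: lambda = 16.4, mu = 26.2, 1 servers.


rho = lambda / (c * mu) = 16.4 / (1 * 26.2) = 0.626

0.626


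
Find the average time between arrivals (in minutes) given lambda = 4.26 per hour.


Mean interarrival time = 60/lambda = 60/4.26 = 14.08 minutes

14.08 minutes


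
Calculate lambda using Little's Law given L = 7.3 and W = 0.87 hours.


lambda = L / W = 7.3 / 0.87 = 8.39 per hour

8.39 per hour


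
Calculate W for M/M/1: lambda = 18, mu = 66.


W = 1/(mu - lambda) = 1/(66 - 18) = 0.0208 hours

0.0208 hours


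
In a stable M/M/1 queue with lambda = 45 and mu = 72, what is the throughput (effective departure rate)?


For a stable queue (lambda < mu), throughput = lambda = 45 per hour

45 per hour


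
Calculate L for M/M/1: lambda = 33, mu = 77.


rho = 33/77; L = rho/(1-rho) = 0.75

0.75


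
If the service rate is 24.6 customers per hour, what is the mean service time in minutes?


Mean service time = 60/mu = 60/24.6 = 2.44 minutes

2.44 minutes


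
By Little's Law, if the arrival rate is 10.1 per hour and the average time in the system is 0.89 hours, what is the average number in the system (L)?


L = lambda * W = 10.1 * 0.89 = 8.99

8.99


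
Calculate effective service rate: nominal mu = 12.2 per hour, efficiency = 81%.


Effective rate = mu * efficiency = 12.2 * 0.81 = 9.88 per hour

9.88 per hour


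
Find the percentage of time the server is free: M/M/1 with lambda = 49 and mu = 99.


Idle fraction = (1 - rho) * 100 = (1 - 49/99) * 100 = 50.5%

50.5%


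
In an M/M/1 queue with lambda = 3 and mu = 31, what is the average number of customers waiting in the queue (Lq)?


rho = 3/31; Lq = rho^2/(1-rho) = 0.01

0.01


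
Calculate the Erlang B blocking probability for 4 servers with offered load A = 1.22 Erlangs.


B(N,A) = (A^N/N!) / sum(A^k/k!, k=0..N) with N=4, A=1.22 = 0.0275

0.0275


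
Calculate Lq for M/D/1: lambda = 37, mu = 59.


M/D/1: Lq = rho^2 / (2*(1-rho)) where rho = 37/59; Lq = 0.53

0.53


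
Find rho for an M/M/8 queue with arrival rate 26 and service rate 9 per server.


rho = lambda/(c*mu) = 26/(8*9) = 0.3611

0.3611


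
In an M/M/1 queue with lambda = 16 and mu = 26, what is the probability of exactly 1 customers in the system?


rho = 16/26; P(n) = (1-rho)*rho^n = (1-16/26)*(16/26)^1 = 0.2367

0.2367


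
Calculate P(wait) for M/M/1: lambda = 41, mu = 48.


P(wait) = rho = lambda/mu = 41/48 = 0.8542

0.8542


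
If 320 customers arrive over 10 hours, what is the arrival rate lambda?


lambda = total arrivals / time = 320 / 10 = 32.0 per hour

32.0 per hour


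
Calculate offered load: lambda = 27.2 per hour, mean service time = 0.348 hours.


Offered load a = lambda * E[S] = 27.2 * 0.348 = 9.47 Erlangs

9.47 Erlangs


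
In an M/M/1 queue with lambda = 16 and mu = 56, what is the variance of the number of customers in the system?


rho = 16/56; Var(N) = rho/(1-rho)^2 = 0.56

0.56


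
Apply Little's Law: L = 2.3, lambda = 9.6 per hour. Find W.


W = L / lambda = 2.3 / 9.6 = 0.2396 hours

0.2396 hours


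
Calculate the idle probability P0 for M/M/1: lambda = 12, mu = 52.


P0 = 1 - rho = 1 - 12/52 = 0.7692

0.7692


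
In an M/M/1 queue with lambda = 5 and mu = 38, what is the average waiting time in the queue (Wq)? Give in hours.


rho = 5/38; Wq = rho/(mu - lambda) = 0.004 hours

0.004 hours


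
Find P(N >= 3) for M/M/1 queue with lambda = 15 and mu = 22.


P(N >= 3) = rho^3 = (15/22)^3 = 0.317

0.317


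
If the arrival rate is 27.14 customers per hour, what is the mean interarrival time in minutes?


Mean interarrival time = 60/lambda = 60/27.14 = 2.21 minutes

2.21 minutes


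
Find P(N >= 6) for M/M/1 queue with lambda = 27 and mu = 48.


P(N >= 6) = rho^6 = (27/48)^6 = 0.0317

0.0317


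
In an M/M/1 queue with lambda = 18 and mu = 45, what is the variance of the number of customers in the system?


rho = 18/45; Var(N) = rho/(1-rho)^2 = 1.11

1.11


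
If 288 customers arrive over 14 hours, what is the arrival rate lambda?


lambda = total arrivals / time = 288 / 14 = 20.57 per hour

20.57 per hour


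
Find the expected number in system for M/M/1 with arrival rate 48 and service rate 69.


rho = 48/69; L = rho/(1-rho) = 2.29

2.29


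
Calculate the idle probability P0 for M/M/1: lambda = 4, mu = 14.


P0 = 1 - rho = 1 - 4/14 = 0.7143

0.7143


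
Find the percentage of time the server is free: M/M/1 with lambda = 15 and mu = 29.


Idle fraction = (1 - rho) * 100 = (1 - 15/29) * 100 = 48.3%

48.3%


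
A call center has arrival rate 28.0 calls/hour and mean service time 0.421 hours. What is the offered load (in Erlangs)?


Offered load a = lambda * E[S] = 28.0 * 0.421 = 11.79 Erlangs

11.79 Erlangs


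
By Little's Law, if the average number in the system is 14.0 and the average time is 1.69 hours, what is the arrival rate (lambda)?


lambda = L / W = 14.0 / 1.69 = 8.28 per hour

8.28 per hour


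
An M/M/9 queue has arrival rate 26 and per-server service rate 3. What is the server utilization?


rho = lambda/(c*mu) = 26/(9*3) = 0.963

0.963


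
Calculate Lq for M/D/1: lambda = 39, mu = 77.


M/D/1: Lq = rho^2 / (2*(1-rho)) where rho = 39/77; Lq = 0.26

0.26


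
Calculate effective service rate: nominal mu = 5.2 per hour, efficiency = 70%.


Effective rate = mu * efficiency = 5.2 * 0.7 = 3.64 per hour

3.64 per hour


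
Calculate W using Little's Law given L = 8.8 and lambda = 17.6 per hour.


W = L / lambda = 8.8 / 17.6 = 0.5 hours

0.5 hours


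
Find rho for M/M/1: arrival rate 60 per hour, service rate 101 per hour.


rho = lambda/mu = 60/101 = 0.5941

0.5941


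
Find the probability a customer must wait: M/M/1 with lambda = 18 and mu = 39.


P(wait) = rho = lambda/mu = 18/39 = 0.4615

0.4615


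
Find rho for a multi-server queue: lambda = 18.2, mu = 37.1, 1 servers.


rho = lambda / (c * mu) = 18.2 / (1 * 37.1) = 0.4906

0.4906


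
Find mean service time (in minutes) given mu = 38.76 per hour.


Mean service time = 60/mu = 60/38.76 = 1.55 minutes

1.55 minutes


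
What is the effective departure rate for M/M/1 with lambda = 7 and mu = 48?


For a stable queue (lambda < mu), throughput = lambda = 7 per hour

7 per hour


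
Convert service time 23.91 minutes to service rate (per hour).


mu = 60 / avg_service_time = 60 / 23.91 = 2.51 per hour

2.51 per hour


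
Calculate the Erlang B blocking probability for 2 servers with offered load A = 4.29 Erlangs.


B(N,A) = (A^N/N!) / sum(A^k/k!, k=0..N) with N=2, A=4.29 = 0.635

0.635


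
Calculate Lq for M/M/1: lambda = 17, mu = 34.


rho = 17/34; Lq = rho^2/(1-rho) = 0.5

0.5


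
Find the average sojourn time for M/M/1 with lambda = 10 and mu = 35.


W = 1/(mu - lambda) = 1/(35 - 10) = 0.04 hours

0.04 hours


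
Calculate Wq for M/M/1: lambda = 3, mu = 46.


rho = 3/46; Wq = rho/(mu - lambda) = 0.0015 hours

0.0015 hours


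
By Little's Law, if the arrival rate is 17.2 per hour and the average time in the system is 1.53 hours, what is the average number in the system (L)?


L = lambda * W = 17.2 * 1.53 = 26.32

26.32


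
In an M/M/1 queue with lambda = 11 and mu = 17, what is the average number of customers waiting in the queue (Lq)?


rho = 11/17; Lq = rho^2/(1-rho) = 1.19

1.19


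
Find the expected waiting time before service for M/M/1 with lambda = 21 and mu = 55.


rho = 21/55; Wq = rho/(mu - lambda) = 0.0112 hours

0.0112 hours


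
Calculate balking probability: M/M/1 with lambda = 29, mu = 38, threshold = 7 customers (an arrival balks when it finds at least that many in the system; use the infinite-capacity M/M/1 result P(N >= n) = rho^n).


P(N >= 7) = rho^7 = (29/38)^7 = 0.1508

0.1508


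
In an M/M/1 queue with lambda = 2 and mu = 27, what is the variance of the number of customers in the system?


rho = 2/27; Var(N) = rho/(1-rho)^2 = 0.09

0.09


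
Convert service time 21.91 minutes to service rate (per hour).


mu = 60 / avg_service_time = 60 / 21.91 = 2.74 per hour

2.74 per hour


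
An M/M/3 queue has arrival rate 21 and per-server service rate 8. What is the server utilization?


rho = lambda/(c*mu) = 21/(3*8) = 0.875

0.875


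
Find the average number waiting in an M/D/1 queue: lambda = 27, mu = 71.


M/D/1: Lq = rho^2 / (2*(1-rho)) where rho = 27/71; Lq = 0.12

0.12


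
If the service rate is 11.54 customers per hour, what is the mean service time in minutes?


Mean service time = 60/mu = 60/11.54 = 5.2 minutes

5.2 minutes


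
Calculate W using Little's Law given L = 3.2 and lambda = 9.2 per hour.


W = L / lambda = 3.2 / 9.2 = 0.3478 hours

0.3478 hours


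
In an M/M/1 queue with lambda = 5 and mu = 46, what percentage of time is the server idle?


Idle fraction = (1 - rho) * 100 = (1 - 5/46) * 100 = 89.1%

89.1%


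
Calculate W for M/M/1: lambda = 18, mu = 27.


W = 1/(mu - lambda) = 1/(27 - 18) = 0.1111 hours

0.1111 hours


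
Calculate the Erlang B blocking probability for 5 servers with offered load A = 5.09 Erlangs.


B(N,A) = (A^N/N!) / sum(A^k/k!, k=0..N) with N=5, A=5.09 = 0.2921

0.2921


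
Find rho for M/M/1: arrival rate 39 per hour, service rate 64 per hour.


rho = lambda/mu = 39/64 = 0.6094

0.6094


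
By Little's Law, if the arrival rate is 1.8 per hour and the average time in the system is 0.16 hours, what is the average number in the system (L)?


L = lambda * W = 1.8 * 0.16 = 0.29

0.29


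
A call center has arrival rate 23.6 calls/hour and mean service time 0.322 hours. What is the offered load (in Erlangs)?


Offered load a = lambda * E[S] = 23.6 * 0.322 = 7.6 Erlangs

7.6 Erlangs


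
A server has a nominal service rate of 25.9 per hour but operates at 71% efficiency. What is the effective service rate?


Effective rate = mu * efficiency = 25.9 * 0.71 = 18.39 per hour

18.39 per hour


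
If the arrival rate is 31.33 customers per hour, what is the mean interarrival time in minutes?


Mean interarrival time = 60/lambda = 60/31.33 = 1.92 minutes

1.92 minutes


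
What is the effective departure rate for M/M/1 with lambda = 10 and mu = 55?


For a stable queue (lambda < mu), throughput = lambda = 10 per hour

10 per hour


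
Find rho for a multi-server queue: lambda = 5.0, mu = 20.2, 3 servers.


rho = lambda / (c * mu) = 5.0 / (3 * 20.2) = 0.0825

0.0825


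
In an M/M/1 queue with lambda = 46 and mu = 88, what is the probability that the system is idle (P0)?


P0 = 1 - rho = 1 - 46/88 = 0.4773

0.4773


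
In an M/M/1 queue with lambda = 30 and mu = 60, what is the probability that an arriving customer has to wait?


P(wait) = rho = lambda/mu = 30/60 = 0.5

0.5


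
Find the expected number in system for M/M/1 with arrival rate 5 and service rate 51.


rho = 5/51; L = rho/(1-rho) = 0.11

0.11


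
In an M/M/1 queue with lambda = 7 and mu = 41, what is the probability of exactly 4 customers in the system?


rho = 7/41; P(n) = (1-rho)*rho^n = (1-7/41)*(7/41)^4 = 0.0007

0.0007


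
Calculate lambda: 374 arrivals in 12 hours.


lambda = total arrivals / time = 374 / 12 = 31.17 per hour

31.17 per hour


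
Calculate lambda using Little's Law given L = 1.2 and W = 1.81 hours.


lambda = L / W = 1.2 / 1.81 = 0.66 per hour

0.66 per hour


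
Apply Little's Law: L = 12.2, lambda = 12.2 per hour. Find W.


W = L / lambda = 12.2 / 12.2 = 1.0 hours

1.0 hours


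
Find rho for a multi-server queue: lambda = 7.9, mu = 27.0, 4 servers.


rho = lambda / (c * mu) = 7.9 / (4 * 27.0) = 0.0731

0.0731


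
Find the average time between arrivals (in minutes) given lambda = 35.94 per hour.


Mean interarrival time = 60/lambda = 60/35.94 = 1.67 minutes

1.67 minutes


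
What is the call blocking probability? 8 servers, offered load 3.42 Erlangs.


B(N,A) = (A^N/N!) / sum(A^k/k!, k=0..N) with N=8, A=3.42 = 0.0153

0.0153


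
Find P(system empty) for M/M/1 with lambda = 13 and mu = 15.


P0 = 1 - rho = 1 - 13/15 = 0.1333

0.1333


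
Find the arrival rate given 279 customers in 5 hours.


lambda = total arrivals / time = 279 / 5 = 55.8 per hour

55.8 per hour


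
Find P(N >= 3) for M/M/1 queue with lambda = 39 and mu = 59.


P(N >= 3) = rho^3 = (39/59)^3 = 0.2888

0.2888


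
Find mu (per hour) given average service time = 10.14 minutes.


mu = 60 / avg_service_time = 60 / 10.14 = 5.92 per hour

5.92 per hour


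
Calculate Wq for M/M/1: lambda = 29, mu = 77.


rho = 29/77; Wq = rho/(mu - lambda) = 0.0078 hours

0.0078 hours


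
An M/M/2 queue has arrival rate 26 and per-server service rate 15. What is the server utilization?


rho = lambda/(c*mu) = 26/(2*15) = 0.8667

0.8667


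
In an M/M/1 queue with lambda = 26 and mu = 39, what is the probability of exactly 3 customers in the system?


rho = 26/39; P(n) = (1-rho)*rho^n = (1-26/39)*(26/39)^3 = 0.0988

0.0988


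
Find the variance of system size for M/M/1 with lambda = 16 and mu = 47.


rho = 16/47; Var(N) = rho/(1-rho)^2 = 0.78

0.78


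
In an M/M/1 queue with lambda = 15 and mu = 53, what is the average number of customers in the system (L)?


rho = 15/53; L = rho/(1-rho) = 0.39

0.39


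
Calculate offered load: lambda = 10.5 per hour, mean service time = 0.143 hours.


Offered load a = lambda * E[S] = 10.5 * 0.143 = 1.5 Erlangs

1.5 Erlangs


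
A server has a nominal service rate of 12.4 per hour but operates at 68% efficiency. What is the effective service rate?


Effective rate = mu * efficiency = 12.4 * 0.68 = 8.43 per hour

8.43 per hour


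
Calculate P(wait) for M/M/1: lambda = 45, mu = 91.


P(wait) = rho = lambda/mu = 45/91 = 0.4945

0.4945


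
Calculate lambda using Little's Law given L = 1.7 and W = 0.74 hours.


lambda = L / W = 1.7 / 0.74 = 2.3 per hour

2.3 per hour


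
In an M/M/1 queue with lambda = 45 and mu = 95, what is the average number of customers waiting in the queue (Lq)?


rho = 45/95; Lq = rho^2/(1-rho) = 0.43

0.43


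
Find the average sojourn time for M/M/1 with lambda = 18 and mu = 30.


W = 1/(mu - lambda) = 1/(30 - 18) = 0.0833 hours

0.0833 hours


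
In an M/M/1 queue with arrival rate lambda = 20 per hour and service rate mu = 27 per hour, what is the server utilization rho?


rho = lambda/mu = 20/27 = 0.7407

0.7407


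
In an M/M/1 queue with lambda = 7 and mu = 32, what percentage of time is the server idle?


Idle fraction = (1 - rho) * 100 = (1 - 7/32) * 100 = 78.1%

78.1%


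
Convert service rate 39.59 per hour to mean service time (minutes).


Mean service time = 60/mu = 60/39.59 = 1.52 minutes

1.52 minutes


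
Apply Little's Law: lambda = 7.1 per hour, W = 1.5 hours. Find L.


L = lambda * W = 7.1 * 1.5 = 10.65

10.65


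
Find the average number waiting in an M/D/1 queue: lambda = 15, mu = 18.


M/D/1: Lq = rho^2 / (2*(1-rho)) where rho = 15/18; Lq = 2.08

2.08


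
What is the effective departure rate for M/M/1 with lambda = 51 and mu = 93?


For a stable queue (lambda < mu), throughput = lambda = 51 per hour

51 per hour


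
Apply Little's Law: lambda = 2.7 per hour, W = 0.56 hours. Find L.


L = lambda * W = 2.7 * 0.56 = 1.51

1.51


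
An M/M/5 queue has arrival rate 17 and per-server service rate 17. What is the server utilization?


rho = lambda/(c*mu) = 17/(5*17) = 0.2

0.2


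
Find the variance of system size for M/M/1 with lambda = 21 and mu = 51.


rho = 21/51; Var(N) = rho/(1-rho)^2 = 1.19

1.19


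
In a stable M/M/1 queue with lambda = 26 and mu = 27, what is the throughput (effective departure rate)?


For a stable queue (lambda < mu), throughput = lambda = 26 per hour

26 per hour


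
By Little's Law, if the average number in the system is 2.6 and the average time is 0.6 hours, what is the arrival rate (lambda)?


lambda = L / W = 2.6 / 0.6 = 4.33 per hour

4.33 per hour


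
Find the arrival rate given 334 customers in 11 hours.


lambda = total arrivals / time = 334 / 11 = 30.36 per hour

30.36 per hour


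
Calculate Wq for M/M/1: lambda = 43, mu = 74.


rho = 43/74; Wq = rho/(mu - lambda) = 0.0187 hours

0.0187 hours


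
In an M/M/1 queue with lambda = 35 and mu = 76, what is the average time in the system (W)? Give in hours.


W = 1/(mu - lambda) = 1/(76 - 35) = 0.0244 hours

0.0244 hours


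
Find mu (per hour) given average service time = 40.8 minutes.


mu = 60 / avg_service_time = 60 / 40.8 = 1.47 per hour

1.47 per hour


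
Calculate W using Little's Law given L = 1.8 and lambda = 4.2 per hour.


W = L / lambda = 1.8 / 4.2 = 0.4286 hours

0.4286 hours


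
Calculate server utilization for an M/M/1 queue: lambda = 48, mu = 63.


rho = lambda/mu = 48/63 = 0.7619

0.7619


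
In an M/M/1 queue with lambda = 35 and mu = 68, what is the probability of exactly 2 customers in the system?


rho = 35/68; P(n) = (1-rho)*rho^n = (1-35/68)*(35/68)^2 = 0.1286

0.1286


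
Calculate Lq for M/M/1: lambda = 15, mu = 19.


rho = 15/19; Lq = rho^2/(1-rho) = 2.96

2.96


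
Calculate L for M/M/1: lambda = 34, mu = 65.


rho = 34/65; L = rho/(1-rho) = 1.1

1.1


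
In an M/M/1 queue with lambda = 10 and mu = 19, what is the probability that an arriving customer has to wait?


P(wait) = rho = lambda/mu = 10/19 = 0.5263

0.5263


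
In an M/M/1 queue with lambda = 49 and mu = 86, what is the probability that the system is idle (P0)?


P0 = 1 - rho = 1 - 49/86 = 0.4302

0.4302


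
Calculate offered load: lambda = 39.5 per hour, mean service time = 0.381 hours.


Offered load a = lambda * E[S] = 39.5 * 0.381 = 15.05 Erlangs

15.05 Erlangs


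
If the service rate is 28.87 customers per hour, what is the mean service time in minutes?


Mean service time = 60/mu = 60/28.87 = 2.08 minutes

2.08 minutes


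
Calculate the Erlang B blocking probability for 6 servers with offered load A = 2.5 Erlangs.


B(N,A) = (A^N/N!) / sum(A^k/k!, k=0..N) with N=6, A=2.5 = 0.0282

0.0282


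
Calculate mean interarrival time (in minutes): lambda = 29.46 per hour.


Mean interarrival time = 60/lambda = 60/29.46 = 2.04 minutes

2.04 minutes


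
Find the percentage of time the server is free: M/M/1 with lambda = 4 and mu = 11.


Idle fraction = (1 - rho) * 100 = (1 - 4/11) * 100 = 63.6%

63.6%


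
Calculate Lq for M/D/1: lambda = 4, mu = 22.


M/D/1: Lq = rho^2 / (2*(1-rho)) where rho = 4/22; Lq = 0.02

0.02


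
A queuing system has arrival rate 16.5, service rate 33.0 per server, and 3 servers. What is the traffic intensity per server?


rho = lambda / (c * mu) = 16.5 / (3 * 33.0) = 0.1667

0.1667


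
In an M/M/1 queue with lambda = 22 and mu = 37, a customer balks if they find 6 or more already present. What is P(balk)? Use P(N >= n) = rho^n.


P(N >= 6) = rho^6 = (22/37)^6 = 0.0442

0.0442


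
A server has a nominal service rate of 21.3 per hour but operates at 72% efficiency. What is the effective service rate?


Effective rate = mu * efficiency = 21.3 * 0.72 = 15.34 per hour

15.34 per hour


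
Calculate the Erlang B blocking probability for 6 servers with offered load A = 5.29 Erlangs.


B(N,A) = (A^N/N!) / sum(A^k/k!, k=0..N) with N=6, A=5.29 = 0.2135

0.2135


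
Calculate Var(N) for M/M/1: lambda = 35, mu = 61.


rho = 35/61; Var(N) = rho/(1-rho)^2 = 3.16

3.16


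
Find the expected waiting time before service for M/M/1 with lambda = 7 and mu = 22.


rho = 7/22; Wq = rho/(mu - lambda) = 0.0212 hours

0.0212 hours


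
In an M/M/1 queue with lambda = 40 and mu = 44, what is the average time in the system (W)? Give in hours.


W = 1/(mu - lambda) = 1/(44 - 40) = 0.25 hours

0.25 hours


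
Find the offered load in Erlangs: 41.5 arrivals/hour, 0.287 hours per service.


Offered load a = lambda * E[S] = 41.5 * 0.287 = 11.91 Erlangs

11.91 Erlangs


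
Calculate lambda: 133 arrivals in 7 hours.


lambda = total arrivals / time = 133 / 7 = 19.0 per hour

19.0 per hour


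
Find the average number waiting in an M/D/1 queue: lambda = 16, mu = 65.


M/D/1: Lq = rho^2 / (2*(1-rho)) where rho = 16/65; Lq = 0.04

0.04


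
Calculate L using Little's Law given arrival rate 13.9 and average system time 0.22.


L = lambda * W = 13.9 * 0.22 = 3.06

3.06


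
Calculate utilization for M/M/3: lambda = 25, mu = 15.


rho = lambda/(c*mu) = 25/(3*15) = 0.5556

0.5556


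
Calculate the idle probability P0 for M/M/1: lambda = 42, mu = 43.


P0 = 1 - rho = 1 - 42/43 = 0.0233

0.0233


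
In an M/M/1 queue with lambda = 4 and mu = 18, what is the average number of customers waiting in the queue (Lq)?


rho = 4/18; Lq = rho^2/(1-rho) = 0.06

0.06


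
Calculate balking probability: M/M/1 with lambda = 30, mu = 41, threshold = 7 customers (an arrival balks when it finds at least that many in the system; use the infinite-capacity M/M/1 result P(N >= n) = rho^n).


P(N >= 7) = rho^7 = (30/41)^7 = 0.1123

0.1123


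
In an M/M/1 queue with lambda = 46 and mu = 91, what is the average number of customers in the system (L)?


rho = 46/91; L = rho/(1-rho) = 1.02

1.02


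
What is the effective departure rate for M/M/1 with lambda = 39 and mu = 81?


For a stable queue (lambda < mu), throughput = lambda = 39 per hour

39 per hour


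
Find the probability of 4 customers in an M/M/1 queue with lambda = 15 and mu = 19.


rho = 15/19; P(n) = (1-rho)*rho^n = (1-15/19)*(15/19)^4 = 0.0818

0.0818


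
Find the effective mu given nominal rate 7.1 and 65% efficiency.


Effective rate = mu * efficiency = 7.1 * 0.65 = 4.62 per hour

4.62 per hour


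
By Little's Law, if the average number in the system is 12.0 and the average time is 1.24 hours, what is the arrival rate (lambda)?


lambda = L / W = 12.0 / 1.24 = 9.68 per hour

9.68 per hour


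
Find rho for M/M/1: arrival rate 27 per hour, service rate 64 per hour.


rho = lambda/mu = 27/64 = 0.4219

0.4219


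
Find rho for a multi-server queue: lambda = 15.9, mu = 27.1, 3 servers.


rho = lambda / (c * mu) = 15.9 / (3 * 27.1) = 0.1956

0.1956


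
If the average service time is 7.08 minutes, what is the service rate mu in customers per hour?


mu = 60 / avg_service_time = 60 / 7.08 = 8.47 per hour

8.47 per hour


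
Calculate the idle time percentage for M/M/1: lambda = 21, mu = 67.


Idle fraction = (1 - rho) * 100 = (1 - 21/67) * 100 = 68.7%

68.7%


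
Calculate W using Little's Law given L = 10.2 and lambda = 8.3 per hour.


W = L / lambda = 10.2 / 8.3 = 1.2289 hours

1.2289 hours


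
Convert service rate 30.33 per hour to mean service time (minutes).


Mean service time = 60/mu = 60/30.33 = 1.98 minutes

1.98 minutes


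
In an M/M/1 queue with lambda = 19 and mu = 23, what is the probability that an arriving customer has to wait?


P(wait) = rho = lambda/mu = 19/23 = 0.8261

0.8261


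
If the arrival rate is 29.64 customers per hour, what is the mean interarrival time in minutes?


Mean interarrival time = 60/lambda = 60/29.64 = 2.02 minutes

2.02 minutes


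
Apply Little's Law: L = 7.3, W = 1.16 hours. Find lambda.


lambda = L / W = 7.3 / 1.16 = 6.29 per hour

6.29 per hour


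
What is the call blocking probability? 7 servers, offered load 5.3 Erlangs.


B(N,A) = (A^N/N!) / sum(A^k/k!, k=0..N) with N=7, A=5.3 = 0.1396

0.1396


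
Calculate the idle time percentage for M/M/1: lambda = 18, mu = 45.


Idle fraction = (1 - rho) * 100 = (1 - 18/45) * 100 = 60.0%

60.0%


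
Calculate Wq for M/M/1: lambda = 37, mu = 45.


rho = 37/45; Wq = rho/(mu - lambda) = 0.1028 hours

0.1028 hours


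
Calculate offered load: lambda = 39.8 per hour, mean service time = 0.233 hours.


Offered load a = lambda * E[S] = 39.8 * 0.233 = 9.27 Erlangs

9.27 Erlangs


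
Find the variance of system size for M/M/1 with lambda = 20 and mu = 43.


rho = 20/43; Var(N) = rho/(1-rho)^2 = 1.63

1.63


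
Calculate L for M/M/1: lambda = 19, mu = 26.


rho = 19/26; L = rho/(1-rho) = 2.71

2.71


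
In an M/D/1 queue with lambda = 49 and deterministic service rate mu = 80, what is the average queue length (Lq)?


M/D/1: Lq = rho^2 / (2*(1-rho)) where rho = 49/80; Lq = 0.48

0.48


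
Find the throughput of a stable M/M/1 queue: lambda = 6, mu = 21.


For a stable queue (lambda < mu), throughput = lambda = 6 per hour

6 per hour


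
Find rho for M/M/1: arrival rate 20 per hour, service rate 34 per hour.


rho = lambda/mu = 20/34 = 0.5882

0.5882


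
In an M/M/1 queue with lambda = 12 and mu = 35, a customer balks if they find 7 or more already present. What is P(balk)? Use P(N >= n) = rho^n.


P(N >= 7) = rho^7 = (12/35)^7 = 0.0006

0.0006


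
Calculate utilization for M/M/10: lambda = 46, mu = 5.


rho = lambda/(c*mu) = 46/(10*5) = 0.92

0.92


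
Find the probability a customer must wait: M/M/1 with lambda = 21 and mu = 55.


P(wait) = rho = lambda/mu = 21/55 = 0.3818

0.3818


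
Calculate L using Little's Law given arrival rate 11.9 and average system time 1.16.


L = lambda * W = 11.9 * 1.16 = 13.8

13.8


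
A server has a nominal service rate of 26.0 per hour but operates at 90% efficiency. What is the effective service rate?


Effective rate = mu * efficiency = 26.0 * 0.9 = 23.4 per hour

23.4 per hour


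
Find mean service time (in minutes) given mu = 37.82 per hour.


Mean service time = 60/mu = 60/37.82 = 1.59 minutes

1.59 minutes


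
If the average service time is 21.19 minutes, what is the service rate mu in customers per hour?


mu = 60 / avg_service_time = 60 / 21.19 = 2.83 per hour

2.83 per hour


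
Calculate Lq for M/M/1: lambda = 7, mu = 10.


rho = 7/10; Lq = rho^2/(1-rho) = 1.63

1.63


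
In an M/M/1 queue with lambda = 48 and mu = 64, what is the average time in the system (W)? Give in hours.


W = 1/(mu - lambda) = 1/(64 - 48) = 0.0625 hours

0.0625 hours


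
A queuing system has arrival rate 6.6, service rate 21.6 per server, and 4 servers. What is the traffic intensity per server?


rho = lambda / (c * mu) = 6.6 / (4 * 21.6) = 0.0764

0.0764


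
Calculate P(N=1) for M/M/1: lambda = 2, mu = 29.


rho = 2/29; P(n) = (1-rho)*rho^n = (1-2/29)*(2/29)^1 = 0.0642

0.0642


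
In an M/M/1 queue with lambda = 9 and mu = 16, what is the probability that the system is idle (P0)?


P0 = 1 - rho = 1 - 9/16 = 0.4375

0.4375


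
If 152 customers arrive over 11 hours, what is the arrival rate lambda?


lambda = total arrivals / time = 152 / 11 = 13.82 per hour

13.82 per hour


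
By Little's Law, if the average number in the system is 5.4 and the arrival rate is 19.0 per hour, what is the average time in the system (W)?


W = L / lambda = 5.4 / 19.0 = 0.2842 hours

0.2842 hours


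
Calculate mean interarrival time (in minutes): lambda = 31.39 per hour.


Mean interarrival time = 60/lambda = 60/31.39 = 1.91 minutes

1.91 minutes
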